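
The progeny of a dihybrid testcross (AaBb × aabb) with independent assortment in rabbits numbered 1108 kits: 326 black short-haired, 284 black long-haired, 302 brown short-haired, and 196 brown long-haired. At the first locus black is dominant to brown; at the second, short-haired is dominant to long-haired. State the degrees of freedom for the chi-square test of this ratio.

3

A dihybrid testcross with independent assortment gives a 1:1:1:1 ratio.
A goodness-of-fit test with 4 phenotype classes has df = 4 − 1 = 3.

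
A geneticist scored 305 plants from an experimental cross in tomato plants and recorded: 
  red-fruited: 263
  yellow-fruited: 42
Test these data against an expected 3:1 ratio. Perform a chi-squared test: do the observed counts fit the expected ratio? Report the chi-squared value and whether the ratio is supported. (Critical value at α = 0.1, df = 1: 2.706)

20.513; not consistent

Under the 3:1 hypothesis (Σ ratio = 4, N = 305):
  red-fruited: 305 × 3/4 = 228.75
  yellow-fruited: 305 × 1/4 = 76.25
χ² = Σ (O − E)² / E
  red-fruited: (263 − 228.75)² / 228.75 = 5.1281
  yellow-fruited: (42 − 76.25)² / 76.25 = 15.3844
χ² = 5.1281 + 15.3844 = 20.5125 ≈ 20.513
Degrees of freedom = 2 − 1 = 1; critical value at α = 0.1 is 2.706.
Since 20.513 > 2.706, we reject the null hypothesis — the data do not fit the 3:1 ratio.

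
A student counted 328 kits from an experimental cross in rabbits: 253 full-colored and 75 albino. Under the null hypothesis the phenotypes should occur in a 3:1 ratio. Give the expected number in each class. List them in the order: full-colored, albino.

246, 82

Under the 3:1 hypothesis (Σ ratio = 4, N = 328):
  full-colored: 328 × 3/4 = 246
  albino: 328 × 1/4 = 82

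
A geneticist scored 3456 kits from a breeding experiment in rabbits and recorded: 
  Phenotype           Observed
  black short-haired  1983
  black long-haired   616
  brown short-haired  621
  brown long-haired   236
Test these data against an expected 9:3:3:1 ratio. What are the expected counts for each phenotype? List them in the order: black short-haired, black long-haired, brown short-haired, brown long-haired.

1944, 648, 648, 216

The 9:3:3:1 ratio has 16 parts, so with N = 3456 the expected counts are:
  black short-haired: 3456 × 9/16 = 1944
  black long-haired: 3456 × 3/16 = 648
  brown short-haired: 3456 × 3/16 = 648
  brown long-haired: 3456 × 1/16 = 216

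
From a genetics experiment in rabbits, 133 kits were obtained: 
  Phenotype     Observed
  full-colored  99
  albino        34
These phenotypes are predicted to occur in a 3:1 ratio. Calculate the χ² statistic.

Total ratio parts = 4. Expected numbers out of 133:
  full-colored: 133 × 3/4 = 99.75
  albino: 133 × 1/4 = 33.25
χ² = Σ (O − E)² / E
  full-colored: (99 − 99.75)² / 99.75 = 0.0056
  albino: (34 − 33.25)² / 33.25 = 0.0169
χ² = 0.0056 + 0.0169 = 0.0225 ≈ 0.023

0.023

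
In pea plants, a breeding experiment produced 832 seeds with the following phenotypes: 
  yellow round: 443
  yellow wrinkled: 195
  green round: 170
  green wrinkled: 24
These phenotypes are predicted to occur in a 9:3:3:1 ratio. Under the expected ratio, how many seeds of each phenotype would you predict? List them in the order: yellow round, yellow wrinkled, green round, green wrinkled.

Total ratio parts = 16. Expected numbers out of 832:
  yellow round: 832 × 9/16 = 468
  yellow wrinkled: 832 × 3/16 = 156
  green round: 832 × 3/16 = 156
  green wrinkled: 832 × 1/16 = 52

468, 156, 156, 52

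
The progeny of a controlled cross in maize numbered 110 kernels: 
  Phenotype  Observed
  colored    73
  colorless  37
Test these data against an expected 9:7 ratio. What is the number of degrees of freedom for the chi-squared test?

A goodness-of-fit test with 2 phenotype classes has df = 2 − 1 = 1.

1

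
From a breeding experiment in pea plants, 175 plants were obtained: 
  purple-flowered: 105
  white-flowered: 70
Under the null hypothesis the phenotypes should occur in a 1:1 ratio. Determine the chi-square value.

Total ratio parts = 2. Expected numbers out of 175:
  purple-flowered: 175 × 1/2 = 87.5
  white-flowered: 175 × 1/2 = 87.5
χ² = Σ (O − E)² / E
  purple-flowered: (105 − 87.5)² / 87.5 = 3.5000
  white-flowered: (70 − 87.5)² / 87.5 = 3.5000
χ² = 3.5000 + 3.5000 = 7.000

7.000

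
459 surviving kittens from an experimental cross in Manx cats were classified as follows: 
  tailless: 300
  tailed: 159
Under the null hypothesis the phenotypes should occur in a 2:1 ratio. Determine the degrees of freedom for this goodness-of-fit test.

1

A goodness-of-fit test with 2 phenotype classes has df = 2 − 1 = 1.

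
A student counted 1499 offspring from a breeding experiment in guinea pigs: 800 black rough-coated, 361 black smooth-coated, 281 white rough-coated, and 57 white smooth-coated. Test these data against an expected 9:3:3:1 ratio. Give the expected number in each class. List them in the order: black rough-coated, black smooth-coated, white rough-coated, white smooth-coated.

843.1875, 281.0625, 281.0625, 93.6875

Total ratio parts = 16. Expected numbers out of 1499:
  black rough-coated: 1499 × 9/16 = 843.1875
  black smooth-coated: 1499 × 3/16 = 281.0625
  white rough-coated: 1499 × 3/16 = 281.0625
  white smooth-coated: 1499 × 1/16 = 93.6875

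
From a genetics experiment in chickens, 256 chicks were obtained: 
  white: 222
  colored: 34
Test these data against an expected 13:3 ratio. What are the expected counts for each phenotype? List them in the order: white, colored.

208, 48

The 13:3 ratio has 16 parts, so with N = 256 the expected counts are:
  white: 256 × 13/16 = 208
  colored: 256 × 3/16 = 48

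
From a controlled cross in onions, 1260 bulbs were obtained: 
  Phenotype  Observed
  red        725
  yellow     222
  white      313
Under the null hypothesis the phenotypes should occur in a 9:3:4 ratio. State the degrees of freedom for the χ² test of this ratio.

A goodness-of-fit test with 3 phenotype classes has df = 3 − 1 = 2.

2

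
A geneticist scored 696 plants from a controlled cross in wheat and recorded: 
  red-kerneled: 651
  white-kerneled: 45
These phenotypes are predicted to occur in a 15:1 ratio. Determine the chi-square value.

Under the 15:1 hypothesis (Σ ratio = 16, N = 696):
  red-kerneled: 696 × 15/16 = 652.5
  white-kerneled: 696 × 1/16 = 43.5
χ² = Σ (O − E)² / E
  red-kerneled: (651 − 652.5)² / 652.5 = 0.0034
  white-kerneled: (45 − 43.5)² / 43.5 = 0.0517
χ² = 0.0034 + 0.0517 = 0.0551 ≈ 0.055

0.055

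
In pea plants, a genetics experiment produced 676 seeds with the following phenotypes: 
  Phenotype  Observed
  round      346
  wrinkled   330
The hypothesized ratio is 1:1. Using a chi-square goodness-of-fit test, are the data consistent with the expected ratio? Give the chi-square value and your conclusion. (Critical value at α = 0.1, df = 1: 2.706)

The 1:1 ratio has 2 parts, so with N = 676 the expected counts are:
  round: 676 × 1/2 = 338
  wrinkled: 676 × 1/2 = 338
χ² = Σ (O − E)² / E
  round: (346 − 338)² / 338 = 0.1893
  wrinkled: (330 − 338)² / 338 = 0.1893
χ² = 0.1893 + 0.1893 = 0.3786 ≈ 0.379
Degrees of freedom = 2 − 1 = 1; critical value at α = 0.1 is 2.706.
Since 0.379 < 2.706, we fail to reject the null hypothesis — the data are consistent with the 1:1 ratio.

0.379; consistent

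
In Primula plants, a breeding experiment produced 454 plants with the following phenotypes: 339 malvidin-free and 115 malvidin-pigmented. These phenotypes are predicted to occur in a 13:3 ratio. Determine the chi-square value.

Total ratio parts = 16. Expected numbers out of 454:
  malvidin-free: 454 × 13/16 = 368.875
  malvidin-pigmented: 454 × 3/16 = 85.125
χ² = Σ (O − E)² / E
  malvidin-free: (339 − 368.875)² / 368.875 = 2.4196
  malvidin-pigmented: (115 − 85.125)² / 85.125 = 10.4848
χ² = 2.4196 + 10.4848 = 12.9044 ≈ 12.904

12.904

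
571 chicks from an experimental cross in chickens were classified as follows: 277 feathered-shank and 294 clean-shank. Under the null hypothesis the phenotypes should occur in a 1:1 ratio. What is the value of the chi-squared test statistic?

Expected counts for N = 571 under a 1:1 ratio (total parts = 2):
  feathered-shank: 571 × 1/2 = 285.5
  clean-shank: 571 × 1/2 = 285.5
χ² = Σ (O − E)² / E
  feathered-shank: (277 − 285.5)² / 285.5 = 0.2531
  clean-shank: (294 − 285.5)² / 285.5 = 0.2531
χ² = 0.2531 + 0.2531 = 0.5062 ≈ 0.506

0.506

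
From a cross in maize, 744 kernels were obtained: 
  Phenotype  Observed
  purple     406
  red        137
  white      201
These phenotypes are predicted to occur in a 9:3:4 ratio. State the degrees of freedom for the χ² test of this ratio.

A goodness-of-fit test with 3 phenotype classes has df = 3 − 1 = 2.

2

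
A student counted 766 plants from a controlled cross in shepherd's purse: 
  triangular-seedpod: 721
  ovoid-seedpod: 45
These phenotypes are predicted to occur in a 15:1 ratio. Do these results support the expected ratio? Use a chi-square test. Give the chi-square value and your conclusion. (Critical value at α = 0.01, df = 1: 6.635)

Total ratio parts = 16. Expected numbers out of 766:
  triangular-seedpod: 766 × 15/16 = 718.125
  ovoid-seedpod: 766 × 1/16 = 47.875
χ² = Σ (O − E)² / E
  triangular-seedpod: (721 − 718.125)² / 718.125 = 0.0115
  ovoid-seedpod: (45 − 47.875)² / 47.875 = 0.1727
χ² = 0.0115 + 0.1727 = 0.1842 ≈ 0.184
Degrees of freedom = 2 − 1 = 1; critical value at α = 0.01 is 6.635.
Since 0.184 < 6.635, we fail to reject the null hypothesis — the data are consistent with the 15:1 ratio.

0.184; consistent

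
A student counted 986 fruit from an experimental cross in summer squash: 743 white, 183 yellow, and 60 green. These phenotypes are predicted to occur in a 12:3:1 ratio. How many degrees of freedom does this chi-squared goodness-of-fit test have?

2

A goodness-of-fit test with 3 phenotype classes has df = 3 − 1 = 2.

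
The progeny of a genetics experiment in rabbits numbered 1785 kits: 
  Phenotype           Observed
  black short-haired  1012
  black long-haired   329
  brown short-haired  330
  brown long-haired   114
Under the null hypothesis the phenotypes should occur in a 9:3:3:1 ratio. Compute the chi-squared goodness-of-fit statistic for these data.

0.278

Total ratio parts = 16. Expected numbers out of 1785:
  black short-haired: 1785 × 9/16 = 1004.0625
  black long-haired: 1785 × 3/16 = 334.6875
  brown short-haired: 1785 × 3/16 = 334.6875
  brown long-haired: 1785 × 1/16 = 111.5625
χ² = Σ (O − E)² / E
  black short-haired: (1012 − 1004.0625)² / 1004.0625 = 0.0627
  black long-haired: (329 − 334.6875)² / 334.6875 = 0.0967
  brown short-haired: (330 − 334.6875)² / 334.6875 = 0.0657
  brown long-haired: (114 − 111.5625)² / 111.5625 = 0.0533
χ² = 0.0627 + 0.0967 + 0.0657 + 0.0533 = 0.2784 ≈ 0.278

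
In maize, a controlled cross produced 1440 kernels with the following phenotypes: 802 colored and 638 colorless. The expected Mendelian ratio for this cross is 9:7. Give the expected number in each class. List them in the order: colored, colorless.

810, 630

Under the 9:7 hypothesis (Σ ratio = 16, N = 1440):
  colored: 1440 × 9/16 = 810
  colorless: 1440 × 7/16 = 630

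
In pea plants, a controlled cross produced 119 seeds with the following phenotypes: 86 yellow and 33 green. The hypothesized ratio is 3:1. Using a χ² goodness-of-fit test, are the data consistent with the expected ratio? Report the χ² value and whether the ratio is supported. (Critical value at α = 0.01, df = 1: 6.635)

0.473; consistent

Expected counts for N = 119 under a 3:1 ratio (total parts = 4):
  yellow: 119 × 3/4 = 89.25
  green: 119 × 1/4 = 29.75
χ² = Σ (O − E)² / E
  yellow: (86 − 89.25)² / 89.25 = 0.1183
  green: (33 − 29.75)² / 29.75 = 0.3550
χ² = 0.1183 + 0.3550 = 0.4733 ≈ 0.473
Degrees of freedom = 2 − 1 = 1; critical value at α = 0.01 is 6.635.
Since 0.473 < 6.635, we fail to reject the null hypothesis — the data are consistent with the 3:1 ratio.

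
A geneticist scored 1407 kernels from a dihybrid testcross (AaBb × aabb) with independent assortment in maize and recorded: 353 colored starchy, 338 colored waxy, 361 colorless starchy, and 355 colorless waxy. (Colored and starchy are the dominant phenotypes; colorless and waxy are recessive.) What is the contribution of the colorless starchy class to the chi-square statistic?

0.243

A dihybrid testcross with independent assortment gives a 1:1:1:1 ratio.
Total ratio parts = 4. Expected numbers out of 1407:
  colored starchy: 1407 × 1/4 = 351.75
  colored waxy: 1407 × 1/4 = 351.75
  colorless starchy: 1407 × 1/4 = 351.75
  colorless waxy: 1407 × 1/4 = 351.75
Contribution of colorless starchy: (361 − 351.75)² / 351.75 = 0.2432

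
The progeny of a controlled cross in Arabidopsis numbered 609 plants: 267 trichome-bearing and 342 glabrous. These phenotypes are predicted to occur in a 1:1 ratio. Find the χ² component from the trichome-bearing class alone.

4.618

Under the 1:1 hypothesis (Σ ratio = 2, N = 609):
  trichome-bearing: 609 × 1/2 = 304.5
  glabrous: 609 × 1/2 = 304.5
Contribution of trichome-bearing: (267 − 304.5)² / 304.5 = 4.6182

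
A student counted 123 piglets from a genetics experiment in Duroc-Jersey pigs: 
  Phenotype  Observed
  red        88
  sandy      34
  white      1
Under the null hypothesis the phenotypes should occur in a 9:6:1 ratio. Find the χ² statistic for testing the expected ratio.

14.120

Under the 9:6:1 hypothesis (Σ ratio = 16, N = 123):
  red: 123 × 9/16 = 69.1875
  sandy: 123 × 6/16 = 46.125
  white: 123 × 1/16 = 7.6875
χ² = Σ (O − E)² / E
  red: (88 − 69.1875)² / 69.1875 = 5.1152
  sandy: (34 − 46.125)² / 46.125 = 3.1873
  white: (1 − 7.6875)² / 7.6875 = 5.8176
χ² = 5.1152 + 3.1873 + 5.8176 = 14.1201 ≈ 14.120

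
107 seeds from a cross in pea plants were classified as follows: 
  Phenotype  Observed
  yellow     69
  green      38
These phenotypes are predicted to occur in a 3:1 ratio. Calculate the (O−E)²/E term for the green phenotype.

4.731

Total ratio parts = 4. Expected numbers out of 107:
  yellow: 107 × 3/4 = 80.25
  green: 107 × 1/4 = 26.75
Contribution of green: (38 − 26.75)² / 26.75 = 4.7313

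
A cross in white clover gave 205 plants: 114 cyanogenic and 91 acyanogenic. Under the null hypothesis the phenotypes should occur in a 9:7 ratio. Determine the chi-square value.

0.034

Expected counts for N = 205 under a 9:7 ratio (total parts = 16):
  cyanogenic: 205 × 9/16 = 115.3125
  acyanogenic: 205 × 7/16 = 89.6875
χ² = Σ (O − E)² / E
  cyanogenic: (114 − 115.3125)² / 115.3125 = 0.0149
  acyanogenic: (91 − 89.6875)² / 89.6875 = 0.0192
χ² = 0.0149 + 0.0192 = 0.0341 ≈ 0.034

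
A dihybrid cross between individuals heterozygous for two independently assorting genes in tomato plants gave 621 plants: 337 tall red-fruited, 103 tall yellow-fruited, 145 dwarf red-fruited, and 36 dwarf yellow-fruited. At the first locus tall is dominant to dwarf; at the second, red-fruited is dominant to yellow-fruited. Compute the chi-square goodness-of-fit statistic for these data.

A dihybrid F₂ with independent assortment and complete dominance at both loci gives a 9:3:3:1 phenotypic ratio.
Expected counts for N = 621 under a 9:3:3:1 ratio (total parts = 16):
  tall red-fruited: 621 × 9/16 = 349.3125
  tall yellow-fruited: 621 × 3/16 = 116.4375
  dwarf red-fruited: 621 × 3/16 = 116.4375
  dwarf yellow-fruited: 621 × 1/16 = 38.8125
χ² = Σ (O − E)² / E
  tall red-fruited: (337 − 349.3125)² / 349.3125 = 0.4340
  tall yellow-fruited: (103 − 116.4375)² / 116.4375 = 1.5508
  dwarf red-fruited: (145 − 116.4375)² / 116.4375 = 7.0065
  dwarf yellow-fruited: (36 − 38.8125)² / 38.8125 = 0.2038
χ² = 0.4340 + 1.5508 + 7.0065 + 0.2038 = 9.1951 ≈ 9.195

9.195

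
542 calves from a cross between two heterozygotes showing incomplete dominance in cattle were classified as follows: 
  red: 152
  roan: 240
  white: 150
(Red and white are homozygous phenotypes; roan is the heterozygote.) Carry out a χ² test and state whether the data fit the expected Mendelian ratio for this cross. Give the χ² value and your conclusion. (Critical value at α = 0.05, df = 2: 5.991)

7.107; not consistent

With incomplete dominance, a heterozygote × heterozygote cross gives a 1:2:1 phenotypic ratio.
The 1:2:1 ratio has 4 parts, so with N = 542 the expected counts are:
  red: 542 × 1/4 = 135.5
  roan: 542 × 2/4 = 271
  white: 542 × 1/4 = 135.5
χ² = Σ (O − E)² / E
  red: (152 − 135.5)² / 135.5 = 2.0092
  roan: (240 − 271)² / 271 = 3.5461
  white: (150 − 135.5)² / 135.5 = 1.5517
χ² = 2.0092 + 3.5461 + 1.5517 = 7.107
Degrees of freedom = 3 − 1 = 2; critical value at α = 0.05 is 5.991.
Since 7.107 > 5.991, we reject the null hypothesis — the data do not fit the 1:2:1 ratio.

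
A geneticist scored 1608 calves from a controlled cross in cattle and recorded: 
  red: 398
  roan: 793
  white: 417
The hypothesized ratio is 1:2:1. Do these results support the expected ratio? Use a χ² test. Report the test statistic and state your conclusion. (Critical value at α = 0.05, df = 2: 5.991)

0.750; consistent

Total ratio parts = 4. Expected numbers out of 1608:
  red: 1608 × 1/4 = 402
  roan: 1608 × 2/4 = 804
  white: 1608 × 1/4 = 402
χ² = Σ (O − E)² / E
  red: (398 − 402)² / 402 = 0.0398
  roan: (793 − 804)² / 804 = 0.1505
  white: (417 − 402)² / 402 = 0.5597
χ² = 0.0398 + 0.1505 + 0.5597 = 0.750
Degrees of freedom = 3 − 1 = 2; critical value at α = 0.05 is 5.991.
Since 0.750 < 5.991, we fail to reject the null hypothesis — the data are consistent with the 1:2:1 ratio.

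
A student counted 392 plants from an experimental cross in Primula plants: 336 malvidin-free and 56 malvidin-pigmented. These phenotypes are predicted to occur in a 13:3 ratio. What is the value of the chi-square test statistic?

Total ratio parts = 16. Expected numbers out of 392:
  malvidin-free: 392 × 13/16 = 318.5
  malvidin-pigmented: 392 × 3/16 = 73.5
χ² = Σ (O − E)² / E
  malvidin-free: (336 − 318.5)² / 318.5 = 0.9615
  malvidin-pigmented: (56 − 73.5)² / 73.5 = 4.1667
χ² = 0.9615 + 4.1667 = 5.1282 ≈ 5.128

5.128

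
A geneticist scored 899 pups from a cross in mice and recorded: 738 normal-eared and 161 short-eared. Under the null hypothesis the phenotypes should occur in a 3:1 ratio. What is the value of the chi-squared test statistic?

The 3:1 ratio has 4 parts, so with N = 899 the expected counts are:
  normal-eared: 899 × 3/4 = 674.25
  short-eared: 899 × 1/4 = 224.75
χ² = Σ (O − E)² / E
  normal-eared: (738 − 674.25)² / 674.25 = 6.0275
  short-eared: (161 − 224.75)² / 224.75 = 18.0826
χ² = 6.0275 + 18.0826 = 24.1101 ≈ 24.110

24.110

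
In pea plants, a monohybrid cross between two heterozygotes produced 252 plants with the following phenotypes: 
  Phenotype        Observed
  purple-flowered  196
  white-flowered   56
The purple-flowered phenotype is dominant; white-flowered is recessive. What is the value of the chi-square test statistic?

For a monohybrid cross between heterozygotes with complete dominance, the expected phenotypic ratio is 3:1.
The 3:1 ratio has 4 parts, so with N = 252 the expected counts are:
  purple-flowered: 252 × 3/4 = 189
  white-flowered: 252 × 1/4 = 63
χ² = Σ (O − E)² / E
  purple-flowered: (196 − 189)² / 189 = 0.2593
  white-flowered: (56 − 63)² / 63 = 0.7778
χ² = 0.2593 + 0.7778 = 1.0371 ≈ 1.037

1.037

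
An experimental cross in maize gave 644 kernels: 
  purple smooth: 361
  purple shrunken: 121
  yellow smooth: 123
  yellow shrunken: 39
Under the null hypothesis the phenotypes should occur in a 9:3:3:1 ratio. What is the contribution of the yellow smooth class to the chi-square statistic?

0.042

Total ratio parts = 16. Expected numbers out of 644:
  purple smooth: 644 × 9/16 = 362.25
  purple shrunken: 644 × 3/16 = 120.75
  yellow smooth: 644 × 3/16 = 120.75
  yellow shrunken: 644 × 1/16 = 40.25
Contribution of yellow smooth: (123 − 120.75)² / 120.75 = 0.0419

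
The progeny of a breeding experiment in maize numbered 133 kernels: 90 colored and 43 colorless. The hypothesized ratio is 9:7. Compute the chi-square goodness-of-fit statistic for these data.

7.047

Expected counts for N = 133 under a 9:7 ratio (total parts = 16):
  colored: 133 × 9/16 = 74.8125
  colorless: 133 × 7/16 = 58.1875
χ² = Σ (O − E)² / E
  colored: (90 − 74.8125)² / 74.8125 = 3.0832
  colorless: (43 − 58.1875)² / 58.1875 = 3.9641
χ² = 3.0832 + 3.9641 = 7.0473 ≈ 7.047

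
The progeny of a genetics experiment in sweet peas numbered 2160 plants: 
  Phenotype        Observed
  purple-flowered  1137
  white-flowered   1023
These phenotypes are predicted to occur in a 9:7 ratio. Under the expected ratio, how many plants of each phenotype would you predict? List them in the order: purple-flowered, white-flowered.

Total ratio parts = 16. Expected numbers out of 2160:
  purple-flowered: 2160 × 9/16 = 1215
  white-flowered: 2160 × 7/16 = 945

1215, 945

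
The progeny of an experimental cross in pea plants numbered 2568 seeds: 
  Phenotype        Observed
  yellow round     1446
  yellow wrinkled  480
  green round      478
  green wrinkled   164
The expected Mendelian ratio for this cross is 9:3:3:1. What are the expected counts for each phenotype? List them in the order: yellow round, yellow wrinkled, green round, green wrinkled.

1444.5, 481.5, 481.5, 160.5

Total ratio parts = 16. Expected numbers out of 2568:
  yellow round: 2568 × 9/16 = 1444.5
  yellow wrinkled: 2568 × 3/16 = 481.5
  green round: 2568 × 3/16 = 481.5
  green wrinkled: 2568 × 1/16 = 160.5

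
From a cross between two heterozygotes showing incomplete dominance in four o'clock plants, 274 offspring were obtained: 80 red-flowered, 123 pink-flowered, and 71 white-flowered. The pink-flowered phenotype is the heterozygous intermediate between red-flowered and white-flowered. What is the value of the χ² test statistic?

With incomplete dominance, a heterozygote × heterozygote cross gives a 1:2:1 phenotypic ratio.
Expected counts for N = 274 under a 1:2:1 ratio (total parts = 4):
  red-flowered: 274 × 1/4 = 68.5
  pink-flowered: 274 × 2/4 = 137
  white-flowered: 274 × 1/4 = 68.5
χ² = Σ (O − E)² / E
  red-flowered: (80 − 68.5)² / 68.5 = 1.9307
  pink-flowered: (123 − 137)² / 137 = 1.4307
  white-flowered: (71 − 68.5)² / 68.5 = 0.0912
χ² = 1.9307 + 1.4307 + 0.0912 = 3.4526 ≈ 3.453

3.453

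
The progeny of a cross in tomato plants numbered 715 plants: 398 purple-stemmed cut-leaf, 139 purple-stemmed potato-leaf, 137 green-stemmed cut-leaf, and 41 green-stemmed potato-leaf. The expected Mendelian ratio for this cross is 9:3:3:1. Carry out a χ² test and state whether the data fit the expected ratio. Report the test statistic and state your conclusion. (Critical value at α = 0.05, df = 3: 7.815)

Expected counts for N = 715 under a 9:3:3:1 ratio (total parts = 16):
  purple-stemmed cut-leaf: 715 × 9/16 = 402.1875
  purple-stemmed potato-leaf: 715 × 3/16 = 134.0625
  green-stemmed cut-leaf: 715 × 3/16 = 134.0625
  green-stemmed potato-leaf: 715 × 1/16 = 44.6875
χ² = Σ (O − E)² / E
  purple-stemmed cut-leaf: (398 − 402.1875)² / 402.1875 = 0.0436
  purple-stemmed potato-leaf: (139 − 134.0625)² / 134.0625 = 0.1818
  green-stemmed cut-leaf: (137 − 134.0625)² / 134.0625 = 0.0644
  green-stemmed potato-leaf: (41 − 44.6875)² / 44.6875 = 0.3043
χ² = 0.0436 + 0.1818 + 0.0644 + 0.3043 = 0.5941 ≈ 0.594
Degrees of freedom = 4 − 1 = 3; critical value at α = 0.05 is 7.815.
Since 0.594 < 7.815, we fail to reject the null hypothesis — the data are consistent with the 9:3:3:1 ratio.

0.594; consistent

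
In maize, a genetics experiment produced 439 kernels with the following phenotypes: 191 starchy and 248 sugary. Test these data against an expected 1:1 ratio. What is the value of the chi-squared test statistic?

7.401

The 1:1 ratio has 2 parts, so with N = 439 the expected counts are:
  starchy: 439 × 1/2 = 219.5
  sugary: 439 × 1/2 = 219.5
χ² = Σ (O − E)² / E
  starchy: (191 − 219.5)² / 219.5 = 3.7005
  sugary: (248 − 219.5)² / 219.5 = 3.7005
χ² = 3.7005 + 3.7005 = 7.401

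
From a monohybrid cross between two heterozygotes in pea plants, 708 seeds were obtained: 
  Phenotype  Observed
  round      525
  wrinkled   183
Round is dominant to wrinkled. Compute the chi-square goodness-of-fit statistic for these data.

For a monohybrid cross between heterozygotes with complete dominance, the expected phenotypic ratio is 3:1.
Under the 3:1 hypothesis (Σ ratio = 4, N = 708):
  round: 708 × 3/4 = 531
  wrinkled: 708 × 1/4 = 177
χ² = Σ (O − E)² / E
  round: (525 − 531)² / 531 = 0.0678
  wrinkled: (183 − 177)² / 177 = 0.2034
χ² = 0.0678 + 0.2034 = 0.2712 ≈ 0.271

0.271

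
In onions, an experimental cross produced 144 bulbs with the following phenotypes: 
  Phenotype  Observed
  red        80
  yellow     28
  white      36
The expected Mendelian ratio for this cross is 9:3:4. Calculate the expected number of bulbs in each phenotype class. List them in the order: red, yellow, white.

81, 27, 36

The 9:3:4 ratio has 16 parts, so with N = 144 the expected counts are:
  red: 144 × 9/16 = 81
  yellow: 144 × 3/16 = 27
  white: 144 × 4/16 = 36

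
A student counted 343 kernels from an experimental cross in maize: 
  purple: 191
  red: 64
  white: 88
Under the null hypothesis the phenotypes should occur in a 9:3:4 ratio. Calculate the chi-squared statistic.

0.080

The 9:3:4 ratio has 16 parts, so with N = 343 the expected counts are:
  purple: 343 × 9/16 = 192.9375
  red: 343 × 3/16 = 64.3125
  white: 343 × 4/16 = 85.75
χ² = Σ (O − E)² / E
  purple: (191 − 192.9375)² / 192.9375 = 0.0195
  red: (64 − 64.3125)² / 64.3125 = 0.0015
  white: (88 − 85.75)² / 85.75 = 0.0590
χ² = 0.0195 + 0.0015 + 0.0590 = 0.080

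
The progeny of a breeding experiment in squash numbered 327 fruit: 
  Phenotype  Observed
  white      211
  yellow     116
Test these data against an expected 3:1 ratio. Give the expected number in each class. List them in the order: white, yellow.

Under the 3:1 hypothesis (Σ ratio = 4, N = 327):
  white: 327 × 3/4 = 245.25
  yellow: 327 × 1/4 = 81.75

245.25, 81.75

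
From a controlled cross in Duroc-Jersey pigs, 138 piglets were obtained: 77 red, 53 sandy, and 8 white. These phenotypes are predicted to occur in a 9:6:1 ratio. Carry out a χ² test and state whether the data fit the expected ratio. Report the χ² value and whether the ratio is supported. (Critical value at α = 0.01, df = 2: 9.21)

0.081; consistent

Under the 9:6:1 hypothesis (Σ ratio = 16, N = 138):
  red: 138 × 9/16 = 77.625
  sandy: 138 × 6/16 = 51.75
  white: 138 × 1/16 = 8.625
χ² = Σ (O − E)² / E
  red: (77 − 77.625)² / 77.625 = 0.0050
  sandy: (53 − 51.75)² / 51.75 = 0.0302
  white: (8 − 8.625)² / 8.625 = 0.0453
χ² = 0.0050 + 0.0302 + 0.0453 = 0.0805 ≈ 0.081
Degrees of freedom = 3 − 1 = 2; critical value at α = 0.01 is 9.21.
Since 0.081 < 9.21, we fail to reject the null hypothesis — the data are consistent with the 9:6:1 ratio.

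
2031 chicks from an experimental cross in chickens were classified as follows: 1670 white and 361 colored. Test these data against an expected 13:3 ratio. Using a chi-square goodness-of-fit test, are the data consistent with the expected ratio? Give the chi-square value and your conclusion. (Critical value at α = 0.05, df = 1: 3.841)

1.269; consistent

Under the 13:3 hypothesis (Σ ratio = 16, N = 2031):
  white: 2031 × 13/16 = 1650.1875
  colored: 2031 × 3/16 = 380.8125
χ² = Σ (O − E)² / E
  white: (1670 − 1650.1875)² / 1650.1875 = 0.2379
  colored: (361 − 380.8125)² / 380.8125 = 1.0308
χ² = 0.2379 + 1.0308 = 1.2687 ≈ 1.269
Degrees of freedom = 2 − 1 = 1; critical value at α = 0.05 is 3.841.
Since 1.269 < 3.841, we fail to reject the null hypothesis — the data are consistent with the 13:3 ratio.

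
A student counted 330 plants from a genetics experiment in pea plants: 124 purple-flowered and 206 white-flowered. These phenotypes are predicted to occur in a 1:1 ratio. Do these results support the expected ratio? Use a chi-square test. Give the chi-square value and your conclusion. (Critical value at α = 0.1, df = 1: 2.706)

20.376; not consistent

Under the 1:1 hypothesis (Σ ratio = 2, N = 330):
  purple-flowered: 330 × 1/2 = 165
  white-flowered: 330 × 1/2 = 165
χ² = Σ (O − E)² / E
  purple-flowered: (124 − 165)² / 165 = 10.1879
  white-flowered: (206 − 165)² / 165 = 10.1879
χ² = 10.1879 + 10.1879 = 20.3758 ≈ 20.376
Degrees of freedom = 2 − 1 = 1; critical value at α = 0.1 is 2.706.
Since 20.376 > 2.706, we reject the null hypothesis — the data do not fit the 1:1 ratio.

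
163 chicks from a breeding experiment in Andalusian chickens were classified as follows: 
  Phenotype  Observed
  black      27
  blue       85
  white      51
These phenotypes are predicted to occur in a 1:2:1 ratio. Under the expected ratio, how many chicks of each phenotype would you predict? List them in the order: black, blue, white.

40.75, 81.5, 40.75

The 1:2:1 ratio has 4 parts, so with N = 163 the expected counts are:
  black: 163 × 1/4 = 40.75
  blue: 163 × 2/4 = 81.5
  white: 163 × 1/4 = 40.75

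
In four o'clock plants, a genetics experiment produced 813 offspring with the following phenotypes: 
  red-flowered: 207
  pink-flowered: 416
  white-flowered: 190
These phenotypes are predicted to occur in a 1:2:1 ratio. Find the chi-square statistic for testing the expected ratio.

1.155

Under the 1:2:1 hypothesis (Σ ratio = 4, N = 813):
  red-flowered: 813 × 1/4 = 203.25
  pink-flowered: 813 × 2/4 = 406.5
  white-flowered: 813 × 1/4 = 203.25
χ² = Σ (O − E)² / E
  red-flowered: (207 − 203.25)² / 203.25 = 0.0692
  pink-flowered: (416 − 406.5)² / 406.5 = 0.2220
  white-flowered: (190 − 203.25)² / 203.25 = 0.8638
χ² = 0.0692 + 0.2220 + 0.8638 = 1.155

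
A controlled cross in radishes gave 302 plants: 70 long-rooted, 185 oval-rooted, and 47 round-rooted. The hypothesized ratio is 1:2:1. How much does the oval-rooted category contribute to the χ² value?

7.656

Expected counts for N = 302 under a 1:2:1 ratio (total parts = 4):
  long-rooted: 302 × 1/4 = 75.5
  oval-rooted: 302 × 2/4 = 151
  round-rooted: 302 × 1/4 = 75.5
Contribution of oval-rooted: (185 − 151)² / 151 = 7.6556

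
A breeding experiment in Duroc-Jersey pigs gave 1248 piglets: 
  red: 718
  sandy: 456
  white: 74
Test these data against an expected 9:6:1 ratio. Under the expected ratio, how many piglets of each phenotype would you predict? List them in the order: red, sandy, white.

702, 468, 78

The 9:6:1 ratio has 16 parts, so with N = 1248 the expected counts are:
  red: 1248 × 9/16 = 702
  sandy: 1248 × 6/16 = 468
  white: 1248 × 1/16 = 78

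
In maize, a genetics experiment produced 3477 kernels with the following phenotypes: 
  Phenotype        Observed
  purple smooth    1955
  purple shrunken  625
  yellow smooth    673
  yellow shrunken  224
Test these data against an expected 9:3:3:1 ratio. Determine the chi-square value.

2.000

Total ratio parts = 16. Expected numbers out of 3477:
  purple smooth: 3477 × 9/16 = 1955.8125
  purple shrunken: 3477 × 3/16 = 651.9375
  yellow smooth: 3477 × 3/16 = 651.9375
  yellow shrunken: 3477 × 1/16 = 217.3125
χ² = Σ (O − E)² / E
  purple smooth: (1955 − 1955.8125)² / 1955.8125 = 0.0003
  purple shrunken: (625 − 651.9375)² / 651.9375 = 1.1130
  yellow smooth: (673 − 651.9375)² / 651.9375 = 0.6805
  yellow shrunken: (224 − 217.3125)² / 217.3125 = 0.2058
χ² = 0.0003 + 1.1130 + 0.6805 + 0.2058 = 1.9996 ≈ 2.000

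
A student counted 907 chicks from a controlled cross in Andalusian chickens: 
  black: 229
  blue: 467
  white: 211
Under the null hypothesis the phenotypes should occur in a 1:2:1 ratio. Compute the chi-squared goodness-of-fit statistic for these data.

Expected counts for N = 907 under a 1:2:1 ratio (total parts = 4):
  black: 907 × 1/4 = 226.75
  blue: 907 × 2/4 = 453.5
  white: 907 × 1/4 = 226.75
χ² = Σ (O − E)² / E
  black: (229 − 226.75)² / 226.75 = 0.0223
  blue: (467 − 453.5)² / 453.5 = 0.4019
  white: (211 − 226.75)² / 226.75 = 1.0940
χ² = 0.0223 + 0.4019 + 1.0940 = 1.5182 ≈ 1.518

1.518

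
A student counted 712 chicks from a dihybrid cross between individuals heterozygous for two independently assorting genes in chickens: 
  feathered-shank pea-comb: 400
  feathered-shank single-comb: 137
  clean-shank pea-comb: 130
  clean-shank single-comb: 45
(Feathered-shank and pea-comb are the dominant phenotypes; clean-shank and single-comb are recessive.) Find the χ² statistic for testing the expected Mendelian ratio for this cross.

0.190

A dihybrid F₂ with independent assortment and complete dominance at both loci gives a 9:3:3:1 phenotypic ratio.
Expected counts for N = 712 under a 9:3:3:1 ratio (total parts = 16):
  feathered-shank pea-comb: 712 × 9/16 = 400.5
  feathered-shank single-comb: 712 × 3/16 = 133.5
  clean-shank pea-comb: 712 × 3/16 = 133.5
  clean-shank single-comb: 712 × 1/16 = 44.5
χ² = Σ (O − E)² / E
  feathered-shank pea-comb: (400 − 400.5)² / 400.5 = 0.0006
  feathered-shank single-comb: (137 − 133.5)² / 133.5 = 0.0918
  clean-shank pea-comb: (130 − 133.5)² / 133.5 = 0.0918
  clean-shank single-comb: (45 − 44.5)² / 44.5 = 0.0056
χ² = 0.0006 + 0.0918 + 0.0918 + 0.0056 = 0.1898 ≈ 0.190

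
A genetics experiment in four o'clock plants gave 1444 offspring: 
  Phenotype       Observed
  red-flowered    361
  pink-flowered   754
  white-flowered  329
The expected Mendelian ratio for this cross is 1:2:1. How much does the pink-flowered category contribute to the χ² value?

1.418

Total ratio parts = 4. Expected numbers out of 1444:
  red-flowered: 1444 × 1/4 = 361
  pink-flowered: 1444 × 2/4 = 722
  white-flowered: 1444 × 1/4 = 361
Contribution of pink-flowered: (754 − 722)² / 722 = 1.4183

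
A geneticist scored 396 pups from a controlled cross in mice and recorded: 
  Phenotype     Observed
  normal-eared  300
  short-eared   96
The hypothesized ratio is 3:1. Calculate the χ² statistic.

0.121

Total ratio parts = 4. Expected numbers out of 396:
  normal-eared: 396 × 3/4 = 297
  short-eared: 396 × 1/4 = 99
χ² = Σ (O − E)² / E
  normal-eared: (300 − 297)² / 297 = 0.0303
  short-eared: (96 − 99)² / 99 = 0.0909
χ² = 0.0303 + 0.0909 = 0.1212 ≈ 0.121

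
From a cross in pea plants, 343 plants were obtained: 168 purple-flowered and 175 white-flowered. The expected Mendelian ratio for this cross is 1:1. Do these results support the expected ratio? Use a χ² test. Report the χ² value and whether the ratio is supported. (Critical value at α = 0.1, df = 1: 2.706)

The 1:1 ratio has 2 parts, so with N = 343 the expected counts are:
  purple-flowered: 343 × 1/2 = 171.5
  white-flowered: 343 × 1/2 = 171.5
χ² = Σ (O − E)² / E
  purple-flowered: (168 − 171.5)² / 171.5 = 0.0714
  white-flowered: (175 − 171.5)² / 171.5 = 0.0714
χ² = 0.0714 + 0.0714 = 0.1428 ≈ 0.143
Degrees of freedom = 2 − 1 = 1; critical value at α = 0.1 is 2.706.
Since 0.143 < 2.706, we fail to reject the null hypothesis — the data are consistent with the 1:1 ratio.

0.143; consistent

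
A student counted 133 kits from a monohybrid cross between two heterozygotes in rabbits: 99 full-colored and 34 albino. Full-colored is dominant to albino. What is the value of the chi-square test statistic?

For a monohybrid cross between heterozygotes with complete dominance, the expected phenotypic ratio is 3:1.
Under the 3:1 hypothesis (Σ ratio = 4, N = 133):
  full-colored: 133 × 3/4 = 99.75
  albino: 133 × 1/4 = 33.25
χ² = Σ (O − E)² / E
  full-colored: (99 − 99.75)² / 99.75 = 0.0056
  albino: (34 − 33.25)² / 33.25 = 0.0169
χ² = 0.0056 + 0.0169 = 0.0225 ≈ 0.023

0.023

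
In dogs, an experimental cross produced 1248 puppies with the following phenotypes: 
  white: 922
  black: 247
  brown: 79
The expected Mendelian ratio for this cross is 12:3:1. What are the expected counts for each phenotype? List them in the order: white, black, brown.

936, 234, 78

Total ratio parts = 16. Expected numbers out of 1248:
  white: 1248 × 12/16 = 936
  black: 1248 × 3/16 = 234
  brown: 1248 × 1/16 = 78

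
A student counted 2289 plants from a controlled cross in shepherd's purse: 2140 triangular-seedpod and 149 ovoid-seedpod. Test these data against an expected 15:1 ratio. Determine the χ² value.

Expected counts for N = 2289 under a 15:1 ratio (total parts = 16):
  triangular-seedpod: 2289 × 15/16 = 2145.9375
  ovoid-seedpod: 2289 × 1/16 = 143.0625
χ² = Σ (O − E)² / E
  triangular-seedpod: (2140 − 2145.9375)² / 2145.9375 = 0.0164
  ovoid-seedpod: (149 − 143.0625)² / 143.0625 = 0.2464
χ² = 0.0164 + 0.2464 = 0.2628 ≈ 0.263

0.263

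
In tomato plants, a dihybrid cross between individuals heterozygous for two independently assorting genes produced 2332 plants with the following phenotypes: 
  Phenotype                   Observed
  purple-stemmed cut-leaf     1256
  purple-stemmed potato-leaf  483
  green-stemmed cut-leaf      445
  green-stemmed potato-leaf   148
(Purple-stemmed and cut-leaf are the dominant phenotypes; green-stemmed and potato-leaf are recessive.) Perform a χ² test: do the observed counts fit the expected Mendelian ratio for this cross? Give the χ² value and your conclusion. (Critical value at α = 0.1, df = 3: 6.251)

7.328; not consistent

A dihybrid F₂ with independent assortment and complete dominance at both loci gives a 9:3:3:1 phenotypic ratio.
Under the 9:3:3:1 hypothesis (Σ ratio = 16, N = 2332):
  purple-stemmed cut-leaf: 2332 × 9/16 = 1311.75
  purple-stemmed potato-leaf: 2332 × 3/16 = 437.25
  green-stemmed cut-leaf: 2332 × 3/16 = 437.25
  green-stemmed potato-leaf: 2332 × 1/16 = 145.75
χ² = Σ (O − E)² / E
  purple-stemmed cut-leaf: (1256 − 1311.75)² / 1311.75 = 2.3694
  purple-stemmed potato-leaf: (483 − 437.25)² / 437.25 = 4.7869
  green-stemmed cut-leaf: (445 − 437.25)² / 437.25 = 0.1374
  green-stemmed potato-leaf: (148 − 145.75)² / 145.75 = 0.0347
χ² = 2.3694 + 4.7869 + 0.1374 + 0.0347 = 7.3284 ≈ 7.328
Degrees of freedom = 4 − 1 = 3; critical value at α = 0.1 is 6.251.
Since 7.328 > 6.251, we reject the null hypothesis — the data do not fit the 9:3:3:1 ratio.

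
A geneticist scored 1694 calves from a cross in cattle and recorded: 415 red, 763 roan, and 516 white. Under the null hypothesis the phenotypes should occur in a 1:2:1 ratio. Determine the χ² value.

The 1:2:1 ratio has 4 parts, so with N = 1694 the expected counts are:
  red: 1694 × 1/4 = 423.5
  roan: 1694 × 2/4 = 847
  white: 1694 × 1/4 = 423.5
χ² = Σ (O − E)² / E
  red: (415 − 423.5)² / 423.5 = 0.1706
  roan: (763 − 847)² / 847 = 8.3306
  white: (516 − 423.5)² / 423.5 = 20.2037
χ² = 0.1706 + 8.3306 + 20.2037 = 28.7049 ≈ 28.705

28.705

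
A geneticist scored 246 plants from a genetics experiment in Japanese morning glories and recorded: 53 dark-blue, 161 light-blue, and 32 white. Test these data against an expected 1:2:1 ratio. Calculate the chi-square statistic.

Expected counts for N = 246 under a 1:2:1 ratio (total parts = 4):
  dark-blue: 246 × 1/4 = 61.5
  light-blue: 246 × 2/4 = 123
  white: 246 × 1/4 = 61.5
χ² = Σ (O − E)² / E
  dark-blue: (53 − 61.5)² / 61.5 = 1.1748
  light-blue: (161 − 123)² / 123 = 11.7398
  white: (32 − 61.5)² / 61.5 = 14.1504
χ² = 1.1748 + 11.7398 + 14.1504 = 27.065

27.065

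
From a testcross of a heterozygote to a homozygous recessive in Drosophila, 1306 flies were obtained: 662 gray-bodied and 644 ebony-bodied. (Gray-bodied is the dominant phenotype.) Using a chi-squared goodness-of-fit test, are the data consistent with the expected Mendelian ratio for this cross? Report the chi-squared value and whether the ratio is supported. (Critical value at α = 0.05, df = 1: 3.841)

A testcross of a heterozygote (Aa × aa) gives a 1:1 phenotypic ratio.
Total ratio parts = 2. Expected numbers out of 1306:
  gray-bodied: 1306 × 1/2 = 653
  ebony-bodied: 1306 × 1/2 = 653
χ² = Σ (O − E)² / E
  gray-bodied: (662 − 653)² / 653 = 0.1240
  ebony-bodied: (644 − 653)² / 653 = 0.1240
χ² = 0.1240 + 0.1240 = 0.248
Degrees of freedom = 2 − 1 = 1; critical value at α = 0.05 is 3.841.
Since 0.248 < 3.841, we fail to reject the null hypothesis — the data are consistent with the 1:1 ratio.

0.248; consistent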